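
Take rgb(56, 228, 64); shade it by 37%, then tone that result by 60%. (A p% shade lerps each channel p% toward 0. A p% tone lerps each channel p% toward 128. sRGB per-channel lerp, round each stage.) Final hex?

Lerp each channel 37% toward 0:
  R: 56 + 0.37×(0−56) = 56 − 20.72 = 35.28 → 35
  G: 228 − 84.36 = 143.64 → 144
  B: 64 − 23.68 = 40.32 → 40
After the shade: rgb(35, 144, 40) = #239028.
A 60% tone moves each channel 60% toward 128:
  R: 35 + 55.8 = 90.8 → 91
  G: 144 + 0.6×(128−144) = 144 − 9.6 = 134.4 → 134
  B: 40 + 52.8 = 92.8 → 93
rgb(91, 134, 93) = #5B865D.

#5B865D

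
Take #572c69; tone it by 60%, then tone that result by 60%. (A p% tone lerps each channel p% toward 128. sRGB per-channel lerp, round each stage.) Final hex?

#572c69 is rgb(87, 44, 105).
Per channel, c → c + 0.6(128 − c):
  R: 87 + 0.6×(128−87) = 87 + 24.6 = 111.6 → 112
  G: 44 + 0.6×(128−44) = 44 + 50.4 = 94.4 → 94
  B: 105 + 0.6×(128−105) = 105 + 13.8 = 118.8 → 119
After the tone: rgb(112, 94, 119) = #705e77.
Per channel, c → c + 0.6(128 − c):
  R: 112 + 0.6×(128−112) = 112 + 9.6 = 121.6 → 122
  G: 94 + 0.6×(128−94) = 94 + 20.4 = 114.4 → 114
  B: 119 + 0.6×(128−119) = 119 + 5.4 = 124.4 → 124
rgb(122, 114, 124) = #7a727c.

#7a727c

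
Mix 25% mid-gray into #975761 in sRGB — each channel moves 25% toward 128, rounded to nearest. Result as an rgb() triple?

#975761 is rgb(151, 87, 97).
Lerp each channel 25% toward 128:
  R: 151 − 5.75 = 145.25 → 145
  G: 87 + 0.25×(128−87) = 87 + 10.25 = 97.25 → 97
  B: 97 + 0.25×(128−97) = 97 + 7.75 = 104.75 → 105

rgb(145, 97, 105)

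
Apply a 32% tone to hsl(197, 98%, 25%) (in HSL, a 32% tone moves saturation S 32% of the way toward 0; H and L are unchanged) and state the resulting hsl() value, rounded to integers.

hsl(197, 67%, 25%)

S moves 32% from 98 toward 0: 98 − 31.36 = 66.64 → 67.
H and L are unchanged.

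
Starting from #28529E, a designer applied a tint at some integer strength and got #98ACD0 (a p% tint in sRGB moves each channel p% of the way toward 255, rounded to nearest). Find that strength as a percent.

52%

#28529E is rgb(40, 82, 158); #98ACD0 is rgb(152, 172, 208).
On the R channel (widest range): 152 ≈ 40 + (p/100)(255 − 40), so p ≈ 100×(152 − 40)/(255 − 40) = 11200/215 = 52.09.
p = 52 reproduces all three channels after rounding.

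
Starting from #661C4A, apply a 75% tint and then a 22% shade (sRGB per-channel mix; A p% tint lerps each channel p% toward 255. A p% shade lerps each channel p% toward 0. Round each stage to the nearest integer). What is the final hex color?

#661C4A is rgb(102, 28, 74).
Per channel, c → c + 0.75(255 − c):
  R: 102 + 114.75 = 216.75 → 217
  G: 28 + 0.75×(255−28) = 28 + 170.25 = 198.25 → 198
  B: 74 + 0.75×(255−74) = 74 + 135.75 = 209.75 → 210
After the tint: rgb(217, 198, 210) = #D9C6D2.
Per channel, c → c + 0.22(0 − c):
  R: 217 − 47.74 = 169.26 → 169
  G: 198 + 0.22×(0−198) = 198 − 43.56 = 154.44 → 154
  B: 210 − 46.2 = 163.8 → 164
rgb(169, 154, 164) = #A99AA4.

#A99AA4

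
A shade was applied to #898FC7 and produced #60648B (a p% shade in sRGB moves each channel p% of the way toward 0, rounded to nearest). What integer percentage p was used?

30%

#898FC7 is rgb(137, 143, 199); #60648B is rgb(96, 100, 139).
On the B channel (widest range): 139 ≈ 199 + (p/100)(0 − 199), so p ≈ 100×(139 − 199)/(0 − 199) = -6000/-199 = 30.15.
p = 30 reproduces all three channels after rounding.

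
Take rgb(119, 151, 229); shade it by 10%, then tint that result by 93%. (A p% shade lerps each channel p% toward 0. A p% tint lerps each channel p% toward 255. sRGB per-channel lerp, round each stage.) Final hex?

#F5F7FC

A 10% shade moves each channel 10% toward 0:
  R: 119 − 11.9 = 107.1 → 107
  G: 151 + 0.1×(0−151) = 151 − 15.1 = 135.9 → 136
  B: 229 − 22.9 = 206.1 → 206
After the shade: rgb(107, 136, 206) = #6B88CE.
Per channel, c → c + 0.93(255 − c):
  R: 107 + 137.64 = 244.64 → 245
  G: 136 + 110.67 = 246.67 → 247
  B: 206 + 0.93×(255−206) = 206 + 45.57 = 251.57 → 252
rgb(245, 247, 252) = #F5F7FC.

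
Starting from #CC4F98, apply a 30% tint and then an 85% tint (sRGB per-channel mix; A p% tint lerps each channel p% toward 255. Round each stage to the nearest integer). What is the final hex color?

#FAEDF4

#CC4F98 is rgb(204, 79, 152).
Lerp each channel 30% toward 255:
  R: 204 + 0.3×(255−204) = 204 + 15.3 = 219.3 → 219
  G: 79 + 52.8 = 131.8 → 132
  B: 152 + 0.3×(255−152) = 152 + 30.9 = 182.9 → 183
After the tint: rgb(219, 132, 183) = #DB84B7.
An 85% tint moves each channel 85% toward 255:
  R: 219 + 0.85×(255−219) = 219 + 30.6 = 249.6 → 250
  G: 132 + 104.55 = 236.55 → 237
  B: 183 + 61.2 = 244.2 → 244
rgb(250, 237, 244) = #FAEDF4.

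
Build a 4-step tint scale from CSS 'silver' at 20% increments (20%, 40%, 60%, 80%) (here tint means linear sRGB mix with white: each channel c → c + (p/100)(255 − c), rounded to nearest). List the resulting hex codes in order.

#CDCDCD, #D9D9D9, #E6E6E6, #F2F2F2

CSS silver is rgb(192, 192, 192).
20%: (192 + 12.6 = 204.6→205, 192 + 12.6 = 204.6→205, 192 + 12.6 = 204.6→205) → #CDCDCD
40%: (192 + 25.2 = 217.2→217, 192 + 25.2 = 217.2→217, 192 + 25.2 = 217.2→217) → #D9D9D9
60%: (192 + 37.8 = 229.8→230, 192 + 37.8 = 229.8→230, 192 + 37.8 = 229.8→230) → #E6E6E6
80%: (192 + 50.4 = 242.4→242, 192 + 50.4 = 242.4→242, 192 + 50.4 = 242.4→242) → #F2F2F2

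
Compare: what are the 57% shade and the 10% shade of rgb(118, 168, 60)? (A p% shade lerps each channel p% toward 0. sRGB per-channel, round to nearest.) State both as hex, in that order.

57% shade:
  R: 118 + 0.57×(0−118) = 118 − 67.26 = 50.74 → 51
  G: 168 + 0.57×(0−168) = 168 − 95.76 = 72.24 → 72
  B: 60 − 34.2 = 25.8 → 26
  → #33481a
10% shade:
  R: 118 + 0.1×(0−118) = 118 − 11.8 = 106.2 → 106
  G: 168 + 0.1×(0−168) = 168 − 16.8 = 151.2 → 151
  B: 60 − 6 = 54 → 54
  → #6a9736

#33481a, #6a9736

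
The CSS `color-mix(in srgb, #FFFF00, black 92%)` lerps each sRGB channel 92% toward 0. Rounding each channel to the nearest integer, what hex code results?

#FFFF00 is rgb(255, 255, 0).
Per channel, c → c + 0.92(0 − c):
  R: 255 + 0.92×(0−255) = 255 − 234.6 = 20.4 → 20
  G: 255 − 234.6 = 20.4 → 20
  B: 0 + 0 = 0 → 0
rgb(20, 20, 0) = #141400.

#141400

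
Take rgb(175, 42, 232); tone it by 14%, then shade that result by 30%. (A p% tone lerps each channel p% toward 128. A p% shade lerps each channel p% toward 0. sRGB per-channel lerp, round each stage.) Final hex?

#762698

A 14% tone moves each channel 14% toward 128:
  R: 175 − 6.58 = 168.42 → 168
  G: 42 + 0.14×(128−42) = 42 + 12.04 = 54.04 → 54
  B: 232 − 14.56 = 217.44 → 217
After the tone: rgb(168, 54, 217) = #A836D9.
Per channel, c → c + 0.3(0 − c):
  R: 168 − 50.4 = 117.6 → 118
  G: 54 − 16.2 = 37.8 → 38
  B: 217 + 0.3×(0−217) = 217 − 65.1 = 151.9 → 152
rgb(118, 38, 152) = #762698.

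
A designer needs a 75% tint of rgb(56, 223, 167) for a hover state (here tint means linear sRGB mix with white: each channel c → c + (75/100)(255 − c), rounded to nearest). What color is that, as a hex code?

#cdf7e9

Per channel, c → c + 0.75(255 − c):
  R: 56 + 0.75×(255−56) = 56 + 149.25 = 205.25 → 205
  G: 223 + 24 = 247 → 247
  B: 167 + 0.75×(255−167) = 167 + 66 = 233 → 233
rgb(205, 247, 233) = #cdf7e9.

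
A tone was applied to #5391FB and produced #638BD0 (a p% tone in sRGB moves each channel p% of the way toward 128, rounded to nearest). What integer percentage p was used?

#5391FB is rgb(83, 145, 251); #638BD0 is rgb(99, 139, 208).
On the B channel (widest range): 208 ≈ 251 + (p/100)(128 − 251), so p ≈ 100×(208 − 251)/(128 − 251) = -4300/-123 = 34.96.
p = 35 reproduces all three channels after rounding.

35%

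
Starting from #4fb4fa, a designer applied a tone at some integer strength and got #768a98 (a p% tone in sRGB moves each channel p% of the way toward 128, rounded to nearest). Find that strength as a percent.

80%

#4fb4fa is rgb(79, 180, 250); #768a98 is rgb(118, 138, 152).
On the B channel (widest range): 152 ≈ 250 + (p/100)(128 − 250), so p ≈ 100×(152 − 250)/(128 − 250) = -9800/-122 = 80.33.
p = 80 reproduces all three channels after rounding.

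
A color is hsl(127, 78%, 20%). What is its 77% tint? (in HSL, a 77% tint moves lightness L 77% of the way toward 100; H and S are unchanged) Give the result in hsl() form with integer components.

L moves 77% from 20 toward 100: 20 + 61.6 = 81.6 → 82.
H and S are unchanged.

hsl(127, 78%, 82%)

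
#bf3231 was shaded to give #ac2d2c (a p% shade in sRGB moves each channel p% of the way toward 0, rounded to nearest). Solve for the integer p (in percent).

10%

#bf3231 is rgb(191, 50, 49); #ac2d2c is rgb(172, 45, 44).
On the R channel (widest range): 172 ≈ 191 + (p/100)(0 − 191), so p ≈ 100×(172 − 191)/(0 − 191) = -1900/-191 = 9.95.
p = 10 reproduces all three channels after rounding.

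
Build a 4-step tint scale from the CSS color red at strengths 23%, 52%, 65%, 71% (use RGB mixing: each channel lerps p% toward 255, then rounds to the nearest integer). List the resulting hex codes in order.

#FF3B3B, #FF8585, #FFA6A6, #FFB5B5

CSS red is rgb(255, 0, 0).
23%: (255→255, 0 + 58.65 = 58.65→59, 0 + 58.65 = 58.65→59) → #FF3B3B
52%: (255→255, 0 + 132.6 = 132.6→133, 0 + 132.6 = 132.6→133) → #FF8585
65%: (255→255, 0 + 165.75 = 165.75→166, 0 + 165.75 = 165.75→166) → #FFA6A6
71%: (255→255, 0 + 181.05 = 181.05→181, 0 + 181.05 = 181.05→181) → #FFB5B5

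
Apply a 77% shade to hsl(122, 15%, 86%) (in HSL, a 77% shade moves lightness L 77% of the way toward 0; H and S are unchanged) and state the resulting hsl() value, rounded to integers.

hsl(122, 15%, 20%)

L moves 77% from 86 toward 0: 86 − 66.22 = 19.78 → 20.
H and S are unchanged.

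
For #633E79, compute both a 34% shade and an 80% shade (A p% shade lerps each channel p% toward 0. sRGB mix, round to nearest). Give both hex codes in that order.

#412950, #140C18

#633E79 is rgb(99, 62, 121).
34% shade:
  R: 99 − 33.66 = 65.34 → 65
  G: 62 − 21.08 = 40.92 → 41
  B: 121 + 0.34×(0−121) = 121 − 41.14 = 79.86 → 80
  → #412950
80% shade:
  R: 99 + 0.8×(0−99) = 99 − 79.2 = 19.8 → 20
  G: 62 − 49.6 = 12.4 → 12
  B: 121 − 96.8 = 24.2 → 24
  → #140C18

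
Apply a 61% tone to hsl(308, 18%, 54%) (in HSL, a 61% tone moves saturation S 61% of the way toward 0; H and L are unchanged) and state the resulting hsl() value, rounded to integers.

S moves 61% from 18 toward 0: 18 − 10.98 = 7.02 → 7.
H and L are unchanged.

hsl(308, 7%, 54%)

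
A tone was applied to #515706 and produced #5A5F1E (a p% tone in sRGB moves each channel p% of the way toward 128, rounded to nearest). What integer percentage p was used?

#515706 is rgb(81, 87, 6); #5A5F1E is rgb(90, 95, 30).
On the B channel (widest range): 30 ≈ 6 + (p/100)(128 − 6), so p ≈ 100×(30 − 6)/(128 − 6) = 2400/122 = 19.67.
p = 20 reproduces all three channels after rounding.

20%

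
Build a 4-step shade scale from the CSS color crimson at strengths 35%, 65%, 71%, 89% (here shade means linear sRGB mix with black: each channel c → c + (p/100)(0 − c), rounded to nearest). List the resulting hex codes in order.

CSS crimson is rgb(220, 20, 60).
35%: (220 − 77 = 143→143, 20 − 7 = 13→13, 60 − 21 = 39→39) → #8f0d27
65%: (220 − 143 = 77→77, 20 − 13 = 7→7, 60 − 39 = 21→21) → #4d0715
71%: (220 − 156.2 = 63.8→64, 20 − 14.2 = 5.8→6, 60 − 42.6 = 17.4→17) → #400611
89%: (220 − 195.8 = 24.2→24, 20 − 17.8 = 2.2→2, 60 − 53.4 = 6.6→7) → #180207

#8f0d27, #4d0715, #400611, #180207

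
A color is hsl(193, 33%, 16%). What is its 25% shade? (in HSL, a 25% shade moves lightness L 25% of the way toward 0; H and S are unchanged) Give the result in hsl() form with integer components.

L moves 25% from 16 toward 0: 16 − 4 = 12 → 12.
H and S are unchanged.

hsl(193, 33%, 12%)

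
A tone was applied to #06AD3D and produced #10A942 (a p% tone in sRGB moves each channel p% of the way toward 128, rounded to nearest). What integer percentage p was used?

#06AD3D is rgb(6, 173, 61); #10A942 is rgb(16, 169, 66).
On the R channel (widest range): 16 ≈ 6 + (p/100)(128 − 6), so p ≈ 100×(16 − 6)/(128 − 6) = 1000/122 = 8.20.
p = 8 reproduces all three channels after rounding.

8%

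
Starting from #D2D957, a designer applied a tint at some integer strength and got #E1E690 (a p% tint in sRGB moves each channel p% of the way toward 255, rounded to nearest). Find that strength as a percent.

34%

#D2D957 is rgb(210, 217, 87); #E1E690 is rgb(225, 230, 144).
On the B channel (widest range): 144 ≈ 87 + (p/100)(255 − 87), so p ≈ 100×(144 − 87)/(255 − 87) = 5700/168 = 33.93.
p = 34 reproduces all three channels after rounding.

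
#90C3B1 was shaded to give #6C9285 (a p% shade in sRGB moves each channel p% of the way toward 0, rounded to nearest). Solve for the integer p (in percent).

25%

#90C3B1 is rgb(144, 195, 177); #6C9285 is rgb(108, 146, 133).
On the G channel (widest range): 146 ≈ 195 + (p/100)(0 − 195), so p ≈ 100×(146 − 195)/(0 − 195) = -4900/-195 = 25.13.
p = 25 reproduces all three channels after rounding.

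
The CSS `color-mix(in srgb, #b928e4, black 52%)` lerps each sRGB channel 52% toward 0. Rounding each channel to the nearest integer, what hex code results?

#59136d

#b928e4 is rgb(185, 40, 228).
Per channel, c → c + 0.52(0 − c):
  R: 185 + 0.52×(0−185) = 185 − 96.2 = 88.8 → 89
  G: 40 + 0.52×(0−40) = 40 − 20.8 = 19.2 → 19
  B: 228 + 0.52×(0−228) = 228 − 118.56 = 109.44 → 109
rgb(89, 19, 109) = #59136d.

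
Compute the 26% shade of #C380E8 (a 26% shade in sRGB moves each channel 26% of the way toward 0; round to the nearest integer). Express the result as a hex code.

#905FAC

#C380E8 is rgb(195, 128, 232).
Per channel, c → c + 0.26(0 − c):
  R: 195 − 50.7 = 144.3 → 144
  G: 128 − 33.28 = 94.72 → 95
  B: 232 − 60.32 = 171.68 → 172
rgb(144, 95, 172) = #905FAC.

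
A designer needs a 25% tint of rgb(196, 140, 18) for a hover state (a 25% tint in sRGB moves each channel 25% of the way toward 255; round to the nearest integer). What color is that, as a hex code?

#D3A94D

Lerp each channel 25% toward 255:
  R: 196 + 14.75 = 210.75 → 211
  G: 140 + 28.75 = 168.75 → 169
  B: 18 + 59.25 = 77.25 → 77
rgb(211, 169, 77) = #D3A94D.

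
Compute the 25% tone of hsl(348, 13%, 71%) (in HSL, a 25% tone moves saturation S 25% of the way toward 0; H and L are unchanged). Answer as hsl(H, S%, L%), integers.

S moves 25% from 13 toward 0: 13 − 3.25 = 9.75 → 10.
H and L are unchanged.

hsl(348, 10%, 71%)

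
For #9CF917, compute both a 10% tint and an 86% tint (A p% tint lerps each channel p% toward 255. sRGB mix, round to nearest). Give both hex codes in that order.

#A6FA2E, #F1FEDF

#9CF917 is rgb(156, 249, 23).
10% tint:
  R: 156 + 0.1×(255−156) = 156 + 9.9 = 165.9 → 166
  G: 249 + 0.1×(255−249) = 249 + 0.6 = 249.6 → 250
  B: 23 + 23.2 = 46.2 → 46
  → #A6FA2E
86% tint:
  R: 156 + 0.86×(255−156) = 156 + 85.14 = 241.14 → 241
  G: 249 + 0.86×(255−249) = 249 + 5.16 = 254.16 → 254
  B: 23 + 0.86×(255−23) = 23 + 199.52 = 222.52 → 223
  → #F1FEDF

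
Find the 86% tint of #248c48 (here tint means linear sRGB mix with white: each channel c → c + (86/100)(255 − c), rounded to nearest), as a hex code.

#e0efe5

#248c48 is rgb(36, 140, 72).
An 86% tint moves each channel 86% toward 255:
  R: 36 + 0.86×(255−36) = 36 + 188.34 = 224.34 → 224
  G: 140 + 0.86×(255−140) = 140 + 98.9 = 238.9 → 239
  B: 72 + 0.86×(255−72) = 72 + 157.38 = 229.38 → 229
rgb(224, 239, 229) = #e0efe5.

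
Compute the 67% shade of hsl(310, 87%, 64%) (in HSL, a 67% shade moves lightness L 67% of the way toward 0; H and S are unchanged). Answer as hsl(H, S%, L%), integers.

L moves 67% from 64 toward 0: 64 − 42.88 = 21.12 → 21.
H and S are unchanged.

hsl(310, 87%, 21%)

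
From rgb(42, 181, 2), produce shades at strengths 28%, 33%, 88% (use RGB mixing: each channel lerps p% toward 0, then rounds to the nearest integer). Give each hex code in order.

28%: (42 − 11.76 = 30.24→30, 181 − 50.68 = 130.32→130, 2 − 0.56 = 1.44→1) → #1E8201
33%: (42 − 13.86 = 28.14→28, 181 − 59.73 = 121.27→121, 2 − 0.66 = 1.34→1) → #1C7901
88%: (42 − 36.96 = 5.04→5, 181 − 159.28 = 21.72→22, 2 − 1.76 = 0.24→0) → #051600

#1E8201, #1C7901, #051600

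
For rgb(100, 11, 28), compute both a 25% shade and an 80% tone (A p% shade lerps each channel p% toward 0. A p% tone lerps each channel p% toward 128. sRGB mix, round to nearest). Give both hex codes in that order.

#4B0815, #7A696C

25% shade:
  R: 100 + 0.25×(0−100) = 100 − 25 = 75 → 75
  G: 11 − 2.75 = 8.25 → 8
  B: 28 − 7 = 21 → 21
  → #4B0815
80% tone:
  R: 100 + 22.4 = 122.4 → 122
  G: 11 + 93.6 = 104.6 → 105
  B: 28 + 80 = 108 → 108
  → #7A696C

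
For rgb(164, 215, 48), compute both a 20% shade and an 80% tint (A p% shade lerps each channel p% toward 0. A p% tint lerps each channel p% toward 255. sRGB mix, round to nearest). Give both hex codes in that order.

#83ac26, #edf7d6

20% shade:
  R: 164 + 0.2×(0−164) = 164 − 32.8 = 131.2 → 131
  G: 215 − 43 = 172 → 172
  B: 48 − 9.6 = 38.4 → 38
  → #83ac26
80% tint:
  R: 164 + 0.8×(255−164) = 164 + 72.8 = 236.8 → 237
  G: 215 + 0.8×(255−215) = 215 + 32 = 247 → 247
  B: 48 + 0.8×(255−48) = 48 + 165.6 = 213.6 → 214
  → #edf7d6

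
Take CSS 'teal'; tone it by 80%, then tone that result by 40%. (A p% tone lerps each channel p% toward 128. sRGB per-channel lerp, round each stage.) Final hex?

CSS teal is rgb(0, 128, 128).
An 80% tone moves each channel 80% toward 128:
  R: 0 + 102.4 = 102.4 → 102
  G: 128 + 0.8×(128−128) = 128 + 0 = 128 → 128
  B: 128 + 0 = 128 → 128
After the tone: rgb(102, 128, 128) = #668080.
Per channel, c → c + 0.4(128 − c):
  R: 102 + 0.4×(128−102) = 102 + 10.4 = 112.4 → 112
  G: 128 + 0.4×(128−128) = 128 + 0 = 128 → 128
  B: 128 + 0.4×(128−128) = 128 + 0 = 128 → 128
rgb(112, 128, 128) = #708080.

#708080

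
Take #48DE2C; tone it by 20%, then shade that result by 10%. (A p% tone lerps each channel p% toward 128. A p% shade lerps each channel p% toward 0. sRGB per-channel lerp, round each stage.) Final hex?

#48DE2C is rgb(72, 222, 44).
A 20% tone moves each channel 20% toward 128:
  R: 72 + 0.2×(128−72) = 72 + 11.2 = 83.2 → 83
  G: 222 + 0.2×(128−222) = 222 − 18.8 = 203.2 → 203
  B: 44 + 16.8 = 60.8 → 61
After the tone: rgb(83, 203, 61) = #53CB3D.
Lerp each channel 10% toward 0:
  R: 83 + 0.1×(0−83) = 83 − 8.3 = 74.7 → 75
  G: 203 − 20.3 = 182.7 → 183
  B: 61 + 0.1×(0−61) = 61 − 6.1 = 54.9 → 55
rgb(75, 183, 55) = #4BB737.

#4BB737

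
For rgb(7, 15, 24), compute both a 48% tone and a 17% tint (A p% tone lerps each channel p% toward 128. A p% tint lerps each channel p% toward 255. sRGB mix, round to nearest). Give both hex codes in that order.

48% tone:
  R: 7 + 0.48×(128−7) = 7 + 58.08 = 65.08 → 65
  G: 15 + 0.48×(128−15) = 15 + 54.24 = 69.24 → 69
  B: 24 + 49.92 = 73.92 → 74
  → #41454A
17% tint:
  R: 7 + 0.17×(255−7) = 7 + 42.16 = 49.16 → 49
  G: 15 + 40.8 = 55.8 → 56
  B: 24 + 39.27 = 63.27 → 63
  → #31383F

#41454A, #31383F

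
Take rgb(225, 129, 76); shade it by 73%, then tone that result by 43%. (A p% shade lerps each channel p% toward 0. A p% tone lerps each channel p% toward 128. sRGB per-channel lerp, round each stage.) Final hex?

Lerp each channel 73% toward 0:
  R: 225 + 0.73×(0−225) = 225 − 164.25 = 60.75 → 61
  G: 129 + 0.73×(0−129) = 129 − 94.17 = 34.83 → 35
  B: 76 + 0.73×(0−76) = 76 − 55.48 = 20.52 → 21
After the shade: rgb(61, 35, 21) = #3D2315.
Per channel, c → c + 0.43(128 − c):
  R: 61 + 0.43×(128−61) = 61 + 28.81 = 89.81 → 90
  G: 35 + 39.99 = 74.99 → 75
  B: 21 + 46.01 = 67.01 → 67
rgb(90, 75, 67) = #5A4B43.

#5A4B43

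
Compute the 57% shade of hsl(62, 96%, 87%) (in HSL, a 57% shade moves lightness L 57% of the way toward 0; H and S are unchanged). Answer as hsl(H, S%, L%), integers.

hsl(62, 96%, 37%)

L moves 57% from 87 toward 0: 87 − 49.59 = 37.41 → 37.
H and S are unchanged.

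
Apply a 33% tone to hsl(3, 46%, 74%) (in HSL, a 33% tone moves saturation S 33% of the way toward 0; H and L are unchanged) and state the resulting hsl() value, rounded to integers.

S moves 33% from 46 toward 0: 46 − 15.18 = 30.82 → 31.
H and L are unchanged.

hsl(3, 31%, 74%)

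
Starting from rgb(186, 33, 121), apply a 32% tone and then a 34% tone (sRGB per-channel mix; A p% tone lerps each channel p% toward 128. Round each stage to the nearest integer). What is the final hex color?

Per channel, c → c + 0.32(128 − c):
  R: 186 + 0.32×(128−186) = 186 − 18.56 = 167.44 → 167
  G: 33 + 0.32×(128−33) = 33 + 30.4 = 63.4 → 63
  B: 121 + 0.32×(128−121) = 121 + 2.24 = 123.24 → 123
After the tone: rgb(167, 63, 123) = #a73f7b.
A 34% tone moves each channel 34% toward 128:
  R: 167 − 13.26 = 153.74 → 154
  G: 63 + 0.34×(128−63) = 63 + 22.1 = 85.1 → 85
  B: 123 + 0.34×(128−123) = 123 + 1.7 = 124.7 → 125
rgb(154, 85, 125) = #9a557d.

#9a557d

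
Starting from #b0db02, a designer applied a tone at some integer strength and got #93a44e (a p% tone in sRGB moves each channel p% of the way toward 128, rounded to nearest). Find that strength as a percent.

60%

#b0db02 is rgb(176, 219, 2); #93a44e is rgb(147, 164, 78).
On the B channel (widest range): 78 ≈ 2 + (p/100)(128 − 2), so p ≈ 100×(78 − 2)/(128 − 2) = 7600/126 = 60.32.
p = 60 reproduces all three channels after rounding.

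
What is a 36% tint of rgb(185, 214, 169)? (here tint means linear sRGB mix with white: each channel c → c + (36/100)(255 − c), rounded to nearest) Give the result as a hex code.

#D2E5C8

A 36% tint moves each channel 36% toward 255:
  R: 185 + 0.36×(255−185) = 185 + 25.2 = 210.2 → 210
  G: 214 + 14.76 = 228.76 → 229
  B: 169 + 30.96 = 199.96 → 200
rgb(210, 229, 200) = #D2E5C8.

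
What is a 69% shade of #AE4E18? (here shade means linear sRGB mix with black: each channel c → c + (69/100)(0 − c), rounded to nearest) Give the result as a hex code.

#AE4E18 is rgb(174, 78, 24).
A 69% shade moves each channel 69% toward 0:
  R: 174 + 0.69×(0−174) = 174 − 120.06 = 53.94 → 54
  G: 78 + 0.69×(0−78) = 78 − 53.82 = 24.18 → 24
  B: 24 + 0.69×(0−24) = 24 − 16.56 = 7.44 → 7
rgb(54, 24, 7) = #361807.

#361807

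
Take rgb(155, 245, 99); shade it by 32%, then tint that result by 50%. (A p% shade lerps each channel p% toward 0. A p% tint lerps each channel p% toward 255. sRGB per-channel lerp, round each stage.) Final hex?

#b4d3a1

Lerp each channel 32% toward 0:
  R: 155 − 49.6 = 105.4 → 105
  G: 245 − 78.4 = 166.6 → 167
  B: 99 + 0.32×(0−99) = 99 − 31.68 = 67.32 → 67
After the shade: rgb(105, 167, 67) = #69a743.
A 50% tint moves each channel 50% toward 255:
  R: 105 + 0.5×(255−105) = 105 + 75 = 180 → 180
  G: 167 + 44 = 211 → 211
  B: 67 + 94 = 161 → 161
rgb(180, 211, 161) = #b4d3a1.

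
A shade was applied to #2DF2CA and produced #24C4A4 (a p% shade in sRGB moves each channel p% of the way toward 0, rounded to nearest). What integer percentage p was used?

#2DF2CA is rgb(45, 242, 202); #24C4A4 is rgb(36, 196, 164).
On the G channel (widest range): 196 ≈ 242 + (p/100)(0 − 242), so p ≈ 100×(196 − 242)/(0 − 242) = -4600/-242 = 19.01.
p = 19 reproduces all three channels after rounding.

19%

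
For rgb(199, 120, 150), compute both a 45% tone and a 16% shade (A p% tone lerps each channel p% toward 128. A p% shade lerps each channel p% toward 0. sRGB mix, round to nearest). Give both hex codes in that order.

#A77C8C, #A7657E

45% tone:
  R: 199 − 31.95 = 167.05 → 167
  G: 120 + 3.6 = 123.6 → 124
  B: 150 − 9.9 = 140.1 → 140
  → #A77C8C
16% shade:
  R: 199 − 31.84 = 167.16 → 167
  G: 120 + 0.16×(0−120) = 120 − 19.2 = 100.8 → 101
  B: 150 + 0.16×(0−150) = 150 − 24 = 126 → 126
  → #A7657E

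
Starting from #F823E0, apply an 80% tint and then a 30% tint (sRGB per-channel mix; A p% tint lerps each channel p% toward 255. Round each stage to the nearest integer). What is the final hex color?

#F823E0 is rgb(248, 35, 224).
Lerp each channel 80% toward 255:
  R: 248 + 0.8×(255−248) = 248 + 5.6 = 253.6 → 254
  G: 35 + 0.8×(255−35) = 35 + 176 = 211 → 211
  B: 224 + 0.8×(255−224) = 224 + 24.8 = 248.8 → 249
After the tint: rgb(254, 211, 249) = #FED3F9.
Per channel, c → c + 0.3(255 − c):
  R: 254 + 0.3×(255−254) = 254 + 0.3 = 254.3 → 254
  G: 211 + 13.2 = 224.2 → 224
  B: 249 + 1.8 = 250.8 → 251
rgb(254, 224, 251) = #FEE0FB.

#FEE0FB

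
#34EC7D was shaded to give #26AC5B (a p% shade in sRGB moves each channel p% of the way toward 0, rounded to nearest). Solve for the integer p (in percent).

27%

#34EC7D is rgb(52, 236, 125); #26AC5B is rgb(38, 172, 91).
On the G channel (widest range): 172 ≈ 236 + (p/100)(0 − 236), so p ≈ 100×(172 − 236)/(0 − 236) = -6400/-236 = 27.12.
p = 27 reproduces all three channels after rounding.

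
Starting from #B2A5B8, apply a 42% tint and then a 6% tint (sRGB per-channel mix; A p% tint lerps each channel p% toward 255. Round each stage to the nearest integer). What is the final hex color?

#D5CED8

#B2A5B8 is rgb(178, 165, 184).
A 42% tint moves each channel 42% toward 255:
  R: 178 + 0.42×(255−178) = 178 + 32.34 = 210.34 → 210
  G: 165 + 0.42×(255−165) = 165 + 37.8 = 202.8 → 203
  B: 184 + 0.42×(255−184) = 184 + 29.82 = 213.82 → 214
After the tint: rgb(210, 203, 214) = #D2CBD6.
Per channel, c → c + 0.06(255 − c):
  R: 210 + 0.06×(255−210) = 210 + 2.7 = 212.7 → 213
  G: 203 + 3.12 = 206.12 → 206
  B: 214 + 0.06×(255−214) = 214 + 2.46 = 216.46 → 216
rgb(213, 206, 216) = #D5CED8.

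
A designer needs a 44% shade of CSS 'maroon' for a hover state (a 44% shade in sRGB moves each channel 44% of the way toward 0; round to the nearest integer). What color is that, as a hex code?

#480000

CSS maroon is rgb(128, 0, 0).
A 44% shade moves each channel 44% toward 0:
  R: 128 + 0.44×(0−128) = 128 − 56.32 = 71.68 → 72
  G: 0 + 0.44×(0−0) = 0 + 0 = 0 → 0
  B: 0 + 0.44×(0−0) = 0 + 0 = 0 → 0
rgb(72, 0, 0) = #480000.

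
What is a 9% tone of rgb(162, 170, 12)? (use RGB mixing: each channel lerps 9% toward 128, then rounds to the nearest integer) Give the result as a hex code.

#9fa616

Per channel, c → c + 0.09(128 − c):
  R: 162 + 0.09×(128−162) = 162 − 3.06 = 158.94 → 159
  G: 170 − 3.78 = 166.22 → 166
  B: 12 + 0.09×(128−12) = 12 + 10.44 = 22.44 → 22
rgb(159, 166, 22) = #9fa616.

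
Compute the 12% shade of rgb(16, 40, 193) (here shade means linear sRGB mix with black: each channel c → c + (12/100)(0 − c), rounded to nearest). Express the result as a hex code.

#0e23aa

Per channel, c → c + 0.12(0 − c):
  R: 16 + 0.12×(0−16) = 16 − 1.92 = 14.08 → 14
  G: 40 + 0.12×(0−40) = 40 − 4.8 = 35.2 → 35
  B: 193 + 0.12×(0−193) = 193 − 23.16 = 169.84 → 170
rgb(14, 35, 170) = #0e23aa.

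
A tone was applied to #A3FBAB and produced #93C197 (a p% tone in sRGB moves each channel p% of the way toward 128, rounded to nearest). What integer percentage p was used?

#A3FBAB is rgb(163, 251, 171); #93C197 is rgb(147, 193, 151).
On the G channel (widest range): 193 ≈ 251 + (p/100)(128 − 251), so p ≈ 100×(193 − 251)/(128 − 251) = -5800/-123 = 47.15.
p = 47 reproduces all three channels after rounding.

47%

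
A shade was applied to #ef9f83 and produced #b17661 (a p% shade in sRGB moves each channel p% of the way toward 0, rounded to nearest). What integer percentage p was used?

26%

#ef9f83 is rgb(239, 159, 131); #b17661 is rgb(177, 118, 97).
On the R channel (widest range): 177 ≈ 239 + (p/100)(0 − 239), so p ≈ 100×(177 − 239)/(0 − 239) = -6200/-239 = 25.94.
p = 26 reproduces all three channels after rounding.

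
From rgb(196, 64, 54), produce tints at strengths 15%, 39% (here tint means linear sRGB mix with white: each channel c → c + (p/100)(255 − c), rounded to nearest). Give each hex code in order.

#CD5D54, #DB8A84

15%: (196 + 8.85 = 204.85→205, 64 + 28.65 = 92.65→93, 54 + 30.15 = 84.15→84) → #CD5D54
39%: (196 + 23.01 = 219.01→219, 64 + 74.49 = 138.49→138, 54 + 78.39 = 132.39→132) → #DB8A84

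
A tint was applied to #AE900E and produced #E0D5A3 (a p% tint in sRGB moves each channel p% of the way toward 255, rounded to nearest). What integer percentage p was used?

#AE900E is rgb(174, 144, 14); #E0D5A3 is rgb(224, 213, 163).
On the B channel (widest range): 163 ≈ 14 + (p/100)(255 − 14), so p ≈ 100×(163 − 14)/(255 − 14) = 14900/241 = 61.83.
p = 62 reproduces all three channels after rounding.

62%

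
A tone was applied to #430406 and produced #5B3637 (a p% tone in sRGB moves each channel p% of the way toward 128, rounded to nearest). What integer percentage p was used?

#430406 is rgb(67, 4, 6); #5B3637 is rgb(91, 54, 55).
On the G channel (widest range): 54 ≈ 4 + (p/100)(128 − 4), so p ≈ 100×(54 − 4)/(128 − 4) = 5000/124 = 40.32.
p = 40 reproduces all three channels after rounding.

40%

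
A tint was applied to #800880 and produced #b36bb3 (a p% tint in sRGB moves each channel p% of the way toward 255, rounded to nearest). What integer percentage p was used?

#800880 is rgb(128, 8, 128); #b36bb3 is rgb(179, 107, 179).
On the G channel (widest range): 107 ≈ 8 + (p/100)(255 − 8), so p ≈ 100×(107 − 8)/(255 − 8) = 9900/247 = 40.08.
p = 40 reproduces all three channels after rounding.

40%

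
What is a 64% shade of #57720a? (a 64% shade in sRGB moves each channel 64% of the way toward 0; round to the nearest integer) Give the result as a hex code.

#57720a is rgb(87, 114, 10).
Lerp each channel 64% toward 0:
  R: 87 − 55.68 = 31.32 → 31
  G: 114 − 72.96 = 41.04 → 41
  B: 10 + 0.64×(0−10) = 10 − 6.4 = 3.6 → 4
rgb(31, 41, 4) = #1f2904.

#1f2904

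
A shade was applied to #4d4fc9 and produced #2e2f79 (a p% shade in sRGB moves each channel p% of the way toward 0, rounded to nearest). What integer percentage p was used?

#4d4fc9 is rgb(77, 79, 201); #2e2f79 is rgb(46, 47, 121).
On the B channel (widest range): 121 ≈ 201 + (p/100)(0 − 201), so p ≈ 100×(121 − 201)/(0 − 201) = -8000/-201 = 39.80.
p = 40 reproduces all three channels after rounding.

40%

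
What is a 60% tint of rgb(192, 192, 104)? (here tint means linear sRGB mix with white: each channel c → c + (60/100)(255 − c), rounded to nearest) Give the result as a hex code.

#e6e6c3

Lerp each channel 60% toward 255:
  R: 192 + 0.6×(255−192) = 192 + 37.8 = 229.8 → 230
  G: 192 + 37.8 = 229.8 → 230
  B: 104 + 90.6 = 194.6 → 195
rgb(230, 230, 195) = #e6e6c3.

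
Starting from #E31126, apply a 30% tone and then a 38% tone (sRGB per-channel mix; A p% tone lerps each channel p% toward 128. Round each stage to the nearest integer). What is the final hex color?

#AB5059

#E31126 is rgb(227, 17, 38).
A 30% tone moves each channel 30% toward 128:
  R: 227 + 0.3×(128−227) = 227 − 29.7 = 197.3 → 197
  G: 17 + 33.3 = 50.3 → 50
  B: 38 + 0.3×(128−38) = 38 + 27 = 65 → 65
After the tone: rgb(197, 50, 65) = #C53241.
A 38% tone moves each channel 38% toward 128:
  R: 197 + 0.38×(128−197) = 197 − 26.22 = 170.78 → 171
  G: 50 + 29.64 = 79.64 → 80
  B: 65 + 23.94 = 88.94 → 89
rgb(171, 80, 89) = #AB5059.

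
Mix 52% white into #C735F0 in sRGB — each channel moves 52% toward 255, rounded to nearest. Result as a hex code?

#C735F0 is rgb(199, 53, 240).
Per channel, c → c + 0.52(255 − c):
  R: 199 + 0.52×(255−199) = 199 + 29.12 = 228.12 → 228
  G: 53 + 105.04 = 158.04 → 158
  B: 240 + 0.52×(255−240) = 240 + 7.8 = 247.8 → 248
rgb(228, 158, 248) = #E49EF8.

#E49EF8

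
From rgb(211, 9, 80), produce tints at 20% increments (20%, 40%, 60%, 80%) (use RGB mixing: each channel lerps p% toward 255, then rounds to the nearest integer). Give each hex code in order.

20%: (211 + 8.8 = 219.8→220, 9 + 49.2 = 58.2→58, 80 + 35 = 115→115) → #DC3A73
40%: (211 + 17.6 = 228.6→229, 9 + 98.4 = 107.4→107, 80 + 70 = 150→150) → #E56B96
60%: (211 + 26.4 = 237.4→237, 9 + 147.6 = 156.6→157, 80 + 105 = 185→185) → #ED9DB9
80%: (211 + 35.2 = 246.2→246, 9 + 196.8 = 205.8→206, 80 + 140 = 220→220) → #F6CEDC

#DC3A73, #E56B96, #ED9DB9, #F6CEDC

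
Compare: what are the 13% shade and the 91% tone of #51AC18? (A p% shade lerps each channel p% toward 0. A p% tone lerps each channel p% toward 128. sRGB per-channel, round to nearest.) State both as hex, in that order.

#469615, #7C8477

#51AC18 is rgb(81, 172, 24).
13% shade:
  R: 81 − 10.53 = 70.47 → 70
  G: 172 − 22.36 = 149.64 → 150
  B: 24 − 3.12 = 20.88 → 21
  → #469615
91% tone:
  R: 81 + 42.77 = 123.77 → 124
  G: 172 + 0.91×(128−172) = 172 − 40.04 = 131.96 → 132
  B: 24 + 94.64 = 118.64 → 119
  → #7C8477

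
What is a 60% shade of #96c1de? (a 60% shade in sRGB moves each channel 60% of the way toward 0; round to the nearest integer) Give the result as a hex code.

#3c4d59

#96c1de is rgb(150, 193, 222).
Per channel, c → c + 0.6(0 − c):
  R: 150 + 0.6×(0−150) = 150 − 90 = 60 → 60
  G: 193 + 0.6×(0−193) = 193 − 115.8 = 77.2 → 77
  B: 222 + 0.6×(0−222) = 222 − 133.2 = 88.8 → 89
rgb(60, 77, 89) = #3c4d59.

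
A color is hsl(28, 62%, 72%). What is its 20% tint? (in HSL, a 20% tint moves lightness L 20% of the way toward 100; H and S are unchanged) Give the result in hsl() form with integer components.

hsl(28, 62%, 78%)

L moves 20% from 72 toward 100: 72 + 5.6 = 77.6 → 78.
H and S are unchanged.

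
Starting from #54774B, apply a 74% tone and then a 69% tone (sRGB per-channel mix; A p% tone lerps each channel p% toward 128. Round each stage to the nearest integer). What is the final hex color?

#7D7F7C

#54774B is rgb(84, 119, 75).
Per channel, c → c + 0.74(128 − c):
  R: 84 + 32.56 = 116.56 → 117
  G: 119 + 0.74×(128−119) = 119 + 6.66 = 125.66 → 126
  B: 75 + 39.22 = 114.22 → 114
After the tone: rgb(117, 126, 114) = #757E72.
A 69% tone moves each channel 69% toward 128:
  R: 117 + 0.69×(128−117) = 117 + 7.59 = 124.59 → 125
  G: 126 + 0.69×(128−126) = 126 + 1.38 = 127.38 → 127
  B: 114 + 9.66 = 123.66 → 124
rgb(125, 127, 124) = #7D7F7C.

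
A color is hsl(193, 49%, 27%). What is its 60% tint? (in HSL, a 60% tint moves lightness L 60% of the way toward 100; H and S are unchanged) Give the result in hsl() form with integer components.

L moves 60% from 27 toward 100: 27 + 43.8 = 70.8 → 71.
H and S are unchanged.

hsl(193, 49%, 71%)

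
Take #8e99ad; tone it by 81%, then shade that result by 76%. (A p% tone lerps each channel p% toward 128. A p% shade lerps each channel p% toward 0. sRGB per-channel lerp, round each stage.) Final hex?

#1f2021

#8e99ad is rgb(142, 153, 173).
Lerp each channel 81% toward 128:
  R: 142 + 0.81×(128−142) = 142 − 11.34 = 130.66 → 131
  G: 153 − 20.25 = 132.75 → 133
  B: 173 − 36.45 = 136.55 → 137
After the tone: rgb(131, 133, 137) = #838589.
Lerp each channel 76% toward 0:
  R: 131 − 99.56 = 31.44 → 31
  G: 133 + 0.76×(0−133) = 133 − 101.08 = 31.92 → 32
  B: 137 − 104.12 = 32.88 → 33
rgb(31, 32, 33) = #1f2021.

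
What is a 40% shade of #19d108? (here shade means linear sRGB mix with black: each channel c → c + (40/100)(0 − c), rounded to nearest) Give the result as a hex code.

#0f7d05

#19d108 is rgb(25, 209, 8).
A 40% shade moves each channel 40% toward 0:
  R: 25 + 0.4×(0−25) = 25 − 10 = 15 → 15
  G: 209 + 0.4×(0−209) = 209 − 83.6 = 125.4 → 125
  B: 8 + 0.4×(0−8) = 8 − 3.2 = 4.8 → 5
rgb(15, 125, 5) = #0f7d05.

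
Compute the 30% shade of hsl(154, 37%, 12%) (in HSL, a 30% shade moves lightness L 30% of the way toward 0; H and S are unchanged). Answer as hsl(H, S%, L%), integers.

L moves 30% from 12 toward 0: 12 − 3.6 = 8.4 → 8.
H and S are unchanged.

hsl(154, 37%, 8%)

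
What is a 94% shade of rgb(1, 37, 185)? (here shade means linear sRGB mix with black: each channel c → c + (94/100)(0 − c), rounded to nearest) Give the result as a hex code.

#00020B

A 94% shade moves each channel 94% toward 0:
  R: 1 + 0.94×(0−1) = 1 − 0.94 = 0.06 → 0
  G: 37 − 34.78 = 2.22 → 2
  B: 185 + 0.94×(0−185) = 185 − 173.9 = 11.1 → 11
rgb(0, 2, 11) = #00020B.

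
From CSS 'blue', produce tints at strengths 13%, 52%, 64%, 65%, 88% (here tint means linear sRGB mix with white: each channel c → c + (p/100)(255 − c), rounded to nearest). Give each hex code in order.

#2121FF, #8585FF, #A3A3FF, #A6A6FF, #E0E0FF

CSS blue is rgb(0, 0, 255).
13%: (0 + 33.15 = 33.15→33, 0 + 33.15 = 33.15→33, 255→255) → #2121FF
52%: (0 + 132.6 = 132.6→133, 0 + 132.6 = 132.6→133, 255→255) → #8585FF
64%: (0 + 163.2 = 163.2→163, 0 + 163.2 = 163.2→163, 255→255) → #A3A3FF
65%: (0 + 165.75 = 165.75→166, 0 + 165.75 = 165.75→166, 255→255) → #A6A6FF
88%: (0 + 224.4 = 224.4→224, 0 + 224.4 = 224.4→224, 255→255) → #E0E0FF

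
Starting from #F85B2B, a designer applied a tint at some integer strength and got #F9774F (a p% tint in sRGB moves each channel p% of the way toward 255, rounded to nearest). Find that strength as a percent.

#F85B2B is rgb(248, 91, 43); #F9774F is rgb(249, 119, 79).
On the B channel (widest range): 79 ≈ 43 + (p/100)(255 − 43), so p ≈ 100×(79 − 43)/(255 − 43) = 3600/212 = 16.98.
p = 17 reproduces all three channels after rounding.

17%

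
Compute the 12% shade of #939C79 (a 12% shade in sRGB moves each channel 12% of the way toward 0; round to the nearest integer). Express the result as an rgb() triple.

#939C79 is rgb(147, 156, 121).
Per channel, c → c + 0.12(0 − c):
  R: 147 + 0.12×(0−147) = 147 − 17.64 = 129.36 → 129
  G: 156 − 18.72 = 137.28 → 137
  B: 121 + 0.12×(0−121) = 121 − 14.52 = 106.48 → 106

rgb(129, 137, 106)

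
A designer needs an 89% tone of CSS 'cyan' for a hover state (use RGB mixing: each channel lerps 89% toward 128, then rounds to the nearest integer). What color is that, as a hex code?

#728e8e

CSS cyan is rgb(0, 255, 255).
An 89% tone moves each channel 89% toward 128:
  R: 0 + 113.92 = 113.92 → 114
  G: 255 + 0.89×(128−255) = 255 − 113.03 = 141.97 → 142
  B: 255 + 0.89×(128−255) = 255 − 113.03 = 141.97 → 142
rgb(114, 142, 142) = #728e8e.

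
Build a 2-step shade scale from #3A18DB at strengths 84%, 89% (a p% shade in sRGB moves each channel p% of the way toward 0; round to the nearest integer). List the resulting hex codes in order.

#090423, #060318

#3A18DB is rgb(58, 24, 219).
84%: (58 − 48.72 = 9.28→9, 24 − 20.16 = 3.84→4, 219 − 183.96 = 35.04→35) → #090423
89%: (58 − 51.62 = 6.38→6, 24 − 21.36 = 2.64→3, 219 − 194.91 = 24.09→24) → #060318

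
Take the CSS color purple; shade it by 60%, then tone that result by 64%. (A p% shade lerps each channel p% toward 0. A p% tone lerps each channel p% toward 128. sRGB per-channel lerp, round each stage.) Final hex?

#645264

CSS purple is rgb(128, 0, 128).
Per channel, c → c + 0.6(0 − c):
  R: 128 + 0.6×(0−128) = 128 − 76.8 = 51.2 → 51
  G: 0 + 0.6×(0−0) = 0 + 0 = 0 → 0
  B: 128 + 0.6×(0−128) = 128 − 76.8 = 51.2 → 51
After the shade: rgb(51, 0, 51) = #330033.
Per channel, c → c + 0.64(128 − c):
  R: 51 + 0.64×(128−51) = 51 + 49.28 = 100.28 → 100
  G: 0 + 0.64×(128−0) = 0 + 81.92 = 81.92 → 82
  B: 51 + 49.28 = 100.28 → 100
rgb(100, 82, 100) = #645264.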